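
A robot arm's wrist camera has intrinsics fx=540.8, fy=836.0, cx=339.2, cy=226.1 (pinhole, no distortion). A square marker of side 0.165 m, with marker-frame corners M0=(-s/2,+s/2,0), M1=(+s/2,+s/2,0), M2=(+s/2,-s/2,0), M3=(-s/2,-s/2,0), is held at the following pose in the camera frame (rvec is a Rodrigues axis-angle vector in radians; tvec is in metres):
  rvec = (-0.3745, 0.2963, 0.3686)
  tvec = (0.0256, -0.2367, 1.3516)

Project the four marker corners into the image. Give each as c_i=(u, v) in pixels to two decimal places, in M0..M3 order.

c0=(306.89, 109.28) c1=(366.74, 135.26) c2=(392.24, 49.94) c3=(333.46, 28.34)

Intrinsics K: fx=540.8, fy=836.0, cx=339.2, cy=226.1
Marker side s = 0.165 m; corners in marker frame (Z=0):
  M0 = (-0.0825, +0.0825, 0)
  M1 = (+0.0825, +0.0825, 0)
  M2 = (+0.0825, -0.0825, 0)
  M3 = (-0.0825, -0.0825, 0)
rvec = (-0.3745, 0.2963, 0.3686), |rvec| = θ = 0.60325 rad = 34.564°
Rodrigues: sinθ=0.56732, 1−cosθ=0.17650; R = I + sinθ·[k]× + (1−cosθ)·[k]×²:
    [+0.89152 -0.40047 +0.21170]
    [+0.29283 +0.86608 +0.40517]
    [-0.34561 -0.29922 +0.88939]
t = (0.0256, -0.2367, 1.3516) m
M0: Pc = R·M0+t = (-0.08099, -0.18941, +1.35543); u = 540.8·(-0.08099)/1.35543 + 339.2 = 306.8863, v = 836.0·(-0.18941)/1.35543 + 226.1 = 109.2777
M1: Pc = R·M1+t = (+0.06611, -0.14109, +1.29840); u = 540.8·(+0.06611)/1.29840 + 339.2 = 366.7364, v = 836.0·(-0.14109)/1.29840 + 226.1 = 135.2564
M2: Pc = R·M2+t = (+0.13219, -0.28399, +1.34777); u = 540.8·(+0.13219)/1.34777 + 339.2 = 392.2414, v = 836.0·(-0.28399)/1.34777 + 226.1 = 49.9440
M3: Pc = R·M3+t = (-0.01491, -0.33231, +1.40480); u = 540.8·(-0.01491)/1.40480 + 339.2 = 333.4594, v = 836.0·(-0.33231)/1.40480 + 226.1 = 28.3414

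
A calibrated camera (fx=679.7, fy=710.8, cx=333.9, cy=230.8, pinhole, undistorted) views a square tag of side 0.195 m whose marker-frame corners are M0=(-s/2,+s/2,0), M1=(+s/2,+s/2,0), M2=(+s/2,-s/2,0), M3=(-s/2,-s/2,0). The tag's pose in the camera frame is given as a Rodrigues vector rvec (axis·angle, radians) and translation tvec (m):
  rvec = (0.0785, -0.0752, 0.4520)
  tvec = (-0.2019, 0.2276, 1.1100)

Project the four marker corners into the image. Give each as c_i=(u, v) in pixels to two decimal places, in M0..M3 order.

Intrinsics K: fx=679.7, fy=710.8, cx=333.9, cy=230.8
Marker side s = 0.195 m; corners in marker frame (Z=0):
  M0 = (-0.0975, +0.0975, 0)
  M1 = (+0.0975, +0.0975, 0)
  M2 = (+0.0975, -0.0975, 0)
  M3 = (-0.0975, -0.0975, 0)
rvec = (0.0785, -0.0752, 0.4520), |rvec| = θ = 0.46489 rad = 26.636°
Rodrigues: sinθ=0.44832, 1−cosθ=0.10613; R = I + sinθ·[k]× + (1−cosθ)·[k]×²:
    [+0.89690 -0.43879 -0.05510]
    [+0.43300 +0.89665 -0.09239]
    [+0.08994 +0.05901 +0.99420]
t = (-0.2019, 0.2276, 1.1100) m
M0: Pc = R·M0+t = (-0.33213, +0.27281, +1.10698); u = 679.7·(-0.33213)/1.10698 + 333.9 = 129.9688, v = 710.8·(+0.27281)/1.10698 + 230.8 = 405.9702
M1: Pc = R·M1+t = (-0.15723, +0.35724, +1.12452); u = 679.7·(-0.15723)/1.12452 + 333.9 = 238.8620, v = 710.8·(+0.35724)/1.12452 + 230.8 = 456.6080
M2: Pc = R·M2+t = (-0.07167, +0.18239, +1.11302); u = 679.7·(-0.07167)/1.11302 + 333.9 = 290.1322, v = 710.8·(+0.18239)/1.11302 + 230.8 = 347.2813
M3: Pc = R·M3+t = (-0.24657, +0.09796, +1.09548); u = 679.7·(-0.24657)/1.09548 + 333.9 = 180.9160, v = 710.8·(+0.09796)/1.09548 + 230.8 = 294.3612

c0=(129.97, 405.97) c1=(238.86, 456.61) c2=(290.13, 347.28) c3=(180.92, 294.36)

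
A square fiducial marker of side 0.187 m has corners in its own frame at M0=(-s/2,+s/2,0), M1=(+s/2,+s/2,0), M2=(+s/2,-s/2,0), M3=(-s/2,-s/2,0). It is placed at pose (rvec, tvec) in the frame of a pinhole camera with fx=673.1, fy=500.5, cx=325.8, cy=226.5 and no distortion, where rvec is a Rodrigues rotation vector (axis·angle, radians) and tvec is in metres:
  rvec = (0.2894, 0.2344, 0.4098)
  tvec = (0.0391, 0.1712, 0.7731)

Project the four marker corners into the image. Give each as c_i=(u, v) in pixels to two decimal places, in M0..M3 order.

c0=(262.04, 357.19) c1=(401.97, 412.47) c2=(469.87, 314.99) c3=(316.08, 259.29)

Intrinsics K: fx=673.1, fy=500.5, cx=325.8, cy=226.5
Marker side s = 0.187 m; corners in marker frame (Z=0):
  M0 = (-0.0935, +0.0935, 0)
  M1 = (+0.0935, +0.0935, 0)
  M2 = (+0.0935, -0.0935, 0)
  M3 = (-0.0935, -0.0935, 0)
rvec = (0.2894, 0.2344, 0.4098), |rvec| = θ = 0.55374 rad = 31.727°
Rodrigues: sinθ=0.52587, 1−cosθ=0.14944; R = I + sinθ·[k]× + (1−cosθ)·[k]×²:
    [+0.89138 -0.35612 +0.28040]
    [+0.42224 +0.87734 -0.22802]
    [-0.16481 +0.32165 +0.93241]
t = (0.0391, 0.1712, 0.7731) m
M0: Pc = R·M0+t = (-0.07754, +0.21375, +0.81858); u = 673.1·(-0.07754)/0.81858 + 325.8 = 262.0402, v = 500.5·(+0.21375)/0.81858 + 226.5 = 357.1928
M1: Pc = R·M1+t = (+0.08915, +0.29271, +0.78776); u = 673.1·(+0.08915)/0.78776 + 325.8 = 401.9711, v = 500.5·(+0.29271)/0.78776 + 226.5 = 412.4710
M2: Pc = R·M2+t = (+0.15574, +0.12865, +0.72762); u = 673.1·(+0.15574)/0.72762 + 325.8 = 469.8719, v = 500.5·(+0.12865)/0.72762 + 226.5 = 314.9920
M3: Pc = R·M3+t = (-0.01095, +0.04969, +0.75844); u = 673.1·(-0.01095)/0.75844 + 325.8 = 316.0846, v = 500.5·(+0.04969)/0.75844 + 226.5 = 259.2909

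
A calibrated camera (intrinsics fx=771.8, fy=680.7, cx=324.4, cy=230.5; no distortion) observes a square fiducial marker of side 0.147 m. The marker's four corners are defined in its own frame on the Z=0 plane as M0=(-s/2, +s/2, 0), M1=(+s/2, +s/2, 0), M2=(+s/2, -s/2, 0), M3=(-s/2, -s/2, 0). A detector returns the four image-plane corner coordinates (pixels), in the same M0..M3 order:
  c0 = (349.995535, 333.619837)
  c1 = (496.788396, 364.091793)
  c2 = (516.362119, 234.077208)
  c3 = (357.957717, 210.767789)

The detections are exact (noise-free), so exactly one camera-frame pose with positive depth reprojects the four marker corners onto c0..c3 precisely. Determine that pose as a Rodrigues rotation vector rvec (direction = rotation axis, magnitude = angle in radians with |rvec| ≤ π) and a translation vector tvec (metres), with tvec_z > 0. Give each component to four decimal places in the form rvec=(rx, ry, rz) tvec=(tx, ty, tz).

Intrinsics K: fx=771.8, fy=680.7, cx=324.4, cy=230.5
Marker side s = 0.147 m; corners in marker frame (Z=0):
  M0 = (-0.0735, +0.0735, 0)
  M1 = (+0.0735, +0.0735, 0)
  M2 = (+0.0735, -0.0735, 0)
  M3 = (-0.0735, -0.0735, 0)
Detected image corners:
  c0 = (349.995535, 333.619837) px
  c1 = (496.788396, 364.091793) px
  c2 = (516.362119, 234.077208) px
  c3 = (357.957717, 210.767789) px
Planar DLT: solve 8×8 A·h = b for H (H[2,2]=1):
  H  [+827.53462 +111.60412 +427.30993]
  H  [+44.91648 +994.54775 +287.36008]
  H  [-0.48614 +0.47377 +1.00000]
B = K⁻¹H; ‖b₁‖=1.385312, ‖b₂‖=1.385312; λ = 2/(‖b₁‖+‖b₂‖) = 0.721859, sign → tz>0 ⇒ λ=+0.721859
r₁ = λ·B[:,0] = (+0.92149,+0.16646,-0.35093); r₂ = λ·B[:,1] = (-0.03936,+0.93888,+0.34200)
r₃ = r₁×r₂ = (+0.38641,-0.30133,+0.87172); SVD([r₁ r₂ r₃]) → R = UVᵀ:
  R  [+0.92149 -0.03936 +0.38641]
  R  [+0.16646 +0.93888 -0.30133]
  R  [-0.35093 +0.34200 +0.87172]
t = (+0.09625, +0.06030, +0.72186) m
tr R = 2.732080; θ = arccos((tr R − 1)/2) = 0.523569 rad = 29.998°
axis k = ((R−Rᵀ)₃₂, (R−Rᵀ)₁₃, (R−Rᵀ)₂₁) / (2 sinθ) = (+0.643360, +0.737372, +0.205839)
rvec = θ·k = (+0.336844, +0.386066, +0.107771)

rvec=(0.3368, 0.3861, 0.1078) tvec=(0.0963, 0.0603, 0.7219)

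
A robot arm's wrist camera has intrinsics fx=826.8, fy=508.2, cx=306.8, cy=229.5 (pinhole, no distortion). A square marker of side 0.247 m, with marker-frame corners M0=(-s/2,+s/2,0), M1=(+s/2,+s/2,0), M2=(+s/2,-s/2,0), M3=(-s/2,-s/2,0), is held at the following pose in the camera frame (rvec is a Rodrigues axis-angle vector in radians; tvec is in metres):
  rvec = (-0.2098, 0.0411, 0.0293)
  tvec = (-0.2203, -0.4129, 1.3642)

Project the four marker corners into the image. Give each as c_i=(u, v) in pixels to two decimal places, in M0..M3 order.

Intrinsics K: fx=826.8, fy=508.2, cx=306.8, cy=229.5
Marker side s = 0.247 m; corners in marker frame (Z=0):
  M0 = (-0.1235, +0.1235, 0)
  M1 = (+0.1235, +0.1235, 0)
  M2 = (+0.1235, -0.1235, 0)
  M3 = (-0.1235, -0.1235, 0)
rvec = (-0.2098, 0.0411, 0.0293), |rvec| = θ = 0.21579 rad = 12.364°
Rodrigues: sinθ=0.21412, 1−cosθ=0.02319; R = I + sinθ·[k]× + (1−cosθ)·[k]×²:
    [+0.99873 -0.03337 +0.03772]
    [+0.02478 +0.97765 +0.20878]
    [-0.04384 -0.20758 +0.97724]
t = (-0.2203, -0.4129, 1.3642) m
M0: Pc = R·M0+t = (-0.34776, -0.29522, +1.34398); u = 826.8·(-0.34776)/1.34398 + 306.8 = 92.8596, v = 508.2·(-0.29522)/1.34398 + 229.5 = 117.8680
M1: Pc = R·M1+t = (-0.10108, -0.28910, +1.33315); u = 826.8·(-0.10108)/1.33315 + 306.8 = 244.1131, v = 508.2·(-0.28910)/1.33315 + 229.5 = 119.2943
M2: Pc = R·M2+t = (-0.09284, -0.53058, +1.38442); u = 826.8·(-0.09284)/1.38442 + 306.8 = 251.3569, v = 508.2·(-0.53058)/1.38442 + 229.5 = 34.7323
M3: Pc = R·M3+t = (-0.33952, -0.53670, +1.39525); u = 826.8·(-0.33952)/1.39525 + 306.8 = 105.6052, v = 508.2·(-0.53670)/1.39525 + 229.5 = 34.0147

c0=(92.86, 117.87) c1=(244.11, 119.29) c2=(251.36, 34.73) c3=(105.61, 34.01)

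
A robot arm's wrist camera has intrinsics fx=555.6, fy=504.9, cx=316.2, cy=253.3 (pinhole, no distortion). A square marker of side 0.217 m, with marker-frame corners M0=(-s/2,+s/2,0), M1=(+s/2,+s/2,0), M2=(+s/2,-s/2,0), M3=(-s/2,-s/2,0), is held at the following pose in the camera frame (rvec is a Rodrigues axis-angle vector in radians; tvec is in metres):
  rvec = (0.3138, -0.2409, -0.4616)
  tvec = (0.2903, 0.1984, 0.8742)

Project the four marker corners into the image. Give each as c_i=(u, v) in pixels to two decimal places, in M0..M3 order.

Intrinsics K: fx=555.6, fy=504.9, cx=316.2, cy=253.3
Marker side s = 0.217 m; corners in marker frame (Z=0):
  M0 = (-0.1085, +0.1085, 0)
  M1 = (+0.1085, +0.1085, 0)
  M2 = (+0.1085, -0.1085, 0)
  M3 = (-0.1085, -0.1085, 0)
rvec = (0.3138, -0.2409, -0.4616), |rvec| = θ = 0.60793 rad = 34.832°
Rodrigues: sinθ=0.57117, 1−cosθ=0.17917; R = I + sinθ·[k]× + (1−cosθ)·[k]×²:
    [+0.86857 +0.39704 -0.29656]
    [-0.47034 +0.84897 -0.24092]
    [+0.15611 +0.34873 +0.92413]
t = (0.2903, 0.1984, 0.8742) m
M0: Pc = R·M0+t = (+0.23914, +0.34154, +0.89510); u = 555.6·(+0.23914)/0.89510 + 316.2 = 464.6368, v = 504.9·(+0.34154)/0.89510 + 253.3 = 445.9553
M1: Pc = R·M1+t = (+0.42762, +0.23948, +0.92898); u = 555.6·(+0.42762)/0.92898 + 316.2 = 571.9494, v = 504.9·(+0.23948)/0.92898 + 253.3 = 383.4586
M2: Pc = R·M2+t = (+0.34146, +0.05526, +0.85330); u = 555.6·(+0.34146)/0.85330 + 316.2 = 538.5316, v = 504.9·(+0.05526)/0.85330 + 253.3 = 285.9950
M3: Pc = R·M3+t = (+0.15298, +0.15732, +0.81942); u = 555.6·(+0.15298)/0.81942 + 316.2 = 419.9269, v = 504.9·(+0.15732)/0.81942 + 253.3 = 350.2341

c0=(464.64, 445.96) c1=(571.95, 383.46) c2=(538.53, 285.99) c3=(419.93, 350.23)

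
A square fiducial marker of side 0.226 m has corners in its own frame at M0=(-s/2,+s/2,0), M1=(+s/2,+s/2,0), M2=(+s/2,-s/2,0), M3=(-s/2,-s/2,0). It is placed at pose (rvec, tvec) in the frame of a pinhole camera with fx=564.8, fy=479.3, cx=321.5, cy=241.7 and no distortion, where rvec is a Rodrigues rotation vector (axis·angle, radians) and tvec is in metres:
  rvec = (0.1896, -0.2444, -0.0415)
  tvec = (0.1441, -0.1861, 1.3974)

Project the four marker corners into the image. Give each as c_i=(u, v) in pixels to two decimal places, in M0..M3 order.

c0=(336.33, 218.29) c1=(421.38, 214.38) c2=(422.84, 137.74) c3=(335.12, 138.74)

Intrinsics K: fx=564.8, fy=479.3, cx=321.5, cy=241.7
Marker side s = 0.226 m; corners in marker frame (Z=0):
  M0 = (-0.1130, +0.1130, 0)
  M1 = (+0.1130, +0.1130, 0)
  M2 = (+0.1130, -0.1130, 0)
  M3 = (-0.1130, -0.1130, 0)
rvec = (0.1896, -0.2444, -0.0415), |rvec| = θ = 0.31209 rad = 17.882°
Rodrigues: sinθ=0.30705, 1−cosθ=0.04831; R = I + sinθ·[k]× + (1−cosθ)·[k]×²:
    [+0.96952 +0.01785 -0.24435]
    [-0.06381 +0.98132 -0.18151]
    [+0.23655 +0.19157 +0.95255]
t = (0.1441, -0.1861, 1.3974) m
M0: Pc = R·M0+t = (+0.03656, -0.06800, +1.39232); u = 564.8·(+0.03656)/1.39232 + 321.5 = 336.3311, v = 479.3·(-0.06800)/1.39232 + 241.7 = 218.2911
M1: Pc = R·M1+t = (+0.25567, -0.08242, +1.44578); u = 564.8·(+0.25567)/1.44578 + 321.5 = 421.3798, v = 479.3·(-0.08242)/1.44578 + 241.7 = 214.3757
M2: Pc = R·M2+t = (+0.25164, -0.30420, +1.40248); u = 564.8·(+0.25164)/1.40248 + 321.5 = 422.8387, v = 479.3·(-0.30420)/1.40248 + 241.7 = 137.7395
M3: Pc = R·M3+t = (+0.03253, -0.28978, +1.34902); u = 564.8·(+0.03253)/1.34902 + 321.5 = 335.1183, v = 479.3·(-0.28978)/1.34902 + 241.7 = 138.7435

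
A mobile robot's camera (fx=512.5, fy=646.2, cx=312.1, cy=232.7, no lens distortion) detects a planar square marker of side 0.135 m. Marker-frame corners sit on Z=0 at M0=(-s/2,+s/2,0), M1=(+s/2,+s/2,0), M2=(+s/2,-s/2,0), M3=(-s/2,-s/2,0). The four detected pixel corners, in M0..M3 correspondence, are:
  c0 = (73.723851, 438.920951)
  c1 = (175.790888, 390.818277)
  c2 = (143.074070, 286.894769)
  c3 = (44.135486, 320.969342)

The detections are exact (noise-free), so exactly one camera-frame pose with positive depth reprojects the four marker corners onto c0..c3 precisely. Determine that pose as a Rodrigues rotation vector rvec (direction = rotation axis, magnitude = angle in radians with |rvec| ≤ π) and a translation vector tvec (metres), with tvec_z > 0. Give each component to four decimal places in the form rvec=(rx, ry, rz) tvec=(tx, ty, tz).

rvec=(-0.4662, -0.5065, -0.3743) tvec=(-0.2766, 0.1354, 0.7060)

Intrinsics K: fx=512.5, fy=646.2, cx=312.1, cy=232.7
Marker side s = 0.135 m; corners in marker frame (Z=0):
  M0 = (-0.0675, +0.0675, 0)
  M1 = (+0.0675, +0.0675, 0)
  M2 = (+0.0675, -0.0675, 0)
  M3 = (-0.0675, -0.0675, 0)
Detected image corners:
  c0 = (73.723851, 438.920951) px
  c1 = (175.790888, 390.818277) px
  c2 = (143.074070, 286.894769) px
  c3 = (44.135486, 320.969342) px
Planar DLT: solve 8×8 A·h = b for H (H[2,2]=1):
  H  [+827.47091 +180.34010 +111.27991]
  H  [-28.28151 +651.14440 +356.59239]
  H  [+0.76360 -0.46727 +1.00000]
B = K⁻¹H; ‖b₁‖=1.416397, ‖b₂‖=1.416397; λ = 2/(‖b₁‖+‖b₂‖) = 0.706017, sign → tz>0 ⇒ λ=+0.706017
r₁ = λ·B[:,0] = (+0.81161,-0.22504,+0.53912); r₂ = λ·B[:,1] = (+0.44934,+0.83022,-0.32990)
r₃ = r₁×r₂ = (-0.37334,+0.51000,+0.77493); SVD([r₁ r₂ r₃]) → R = UVᵀ:
  R  [+0.81161 +0.44934 -0.37334]
  R  [-0.22504 +0.83022 +0.51000]
  R  [+0.53912 -0.32990 +0.77493]
t = (-0.27665, +0.13536, +0.70602) m
tr R = 2.416759; θ = arccos((tr R − 1)/2) = 0.783597 rad = 44.897°
axis k = ((R−Rᵀ)₃₂, (R−Rᵀ)₁₃, (R−Rᵀ)₂₁) / (2 sinθ) = (-0.594969, -0.646373, -0.477717)
rvec = θ·k = (-0.466216, -0.506496, -0.374337)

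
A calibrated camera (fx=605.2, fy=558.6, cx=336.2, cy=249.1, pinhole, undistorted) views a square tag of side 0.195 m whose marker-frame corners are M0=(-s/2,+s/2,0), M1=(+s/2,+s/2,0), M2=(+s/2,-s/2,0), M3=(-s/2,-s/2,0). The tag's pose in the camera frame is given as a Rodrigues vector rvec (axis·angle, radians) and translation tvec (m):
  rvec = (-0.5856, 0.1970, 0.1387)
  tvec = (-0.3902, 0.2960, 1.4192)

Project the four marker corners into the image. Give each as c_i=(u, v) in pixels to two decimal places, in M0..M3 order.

Intrinsics K: fx=605.2, fy=558.6, cx=336.2, cy=249.1
Marker side s = 0.195 m; corners in marker frame (Z=0):
  M0 = (-0.0975, +0.0975, 0)
  M1 = (+0.0975, +0.0975, 0)
  M2 = (+0.0975, -0.0975, 0)
  M3 = (-0.0975, -0.0975, 0)
rvec = (-0.5856, 0.1970, 0.1387), |rvec| = θ = 0.63323 rad = 36.281°
Rodrigues: sinθ=0.59175, 1−cosθ=0.19388; R = I + sinθ·[k]× + (1−cosθ)·[k]×²:
    [+0.97193 -0.18539 +0.14482]
    [+0.07384 +0.82489 +0.56045]
    [-0.22337 -0.53403 +0.81542]
t = (-0.3902, 0.2960, 1.4192) m
M0: Pc = R·M0+t = (-0.50304, +0.36923, +1.38891); u = 605.2·(-0.50304)/1.38891 + 336.2 = 117.0070, v = 558.6·(+0.36923)/1.38891 + 249.1 = 397.5981
M1: Pc = R·M1+t = (-0.31351, +0.38363, +1.34535); u = 605.2·(-0.31351)/1.34535 + 336.2 = 195.1681, v = 558.6·(+0.38363)/1.34535 + 249.1 = 408.3839
M2: Pc = R·M2+t = (-0.27736, +0.22277, +1.44949); u = 605.2·(-0.27736)/1.44949 + 336.2 = 220.3947, v = 558.6·(+0.22277)/1.44949 + 249.1 = 334.9513
M3: Pc = R·M3+t = (-0.46689, +0.20837, +1.49305); u = 605.2·(-0.46689)/1.49305 + 336.2 = 146.9491, v = 558.6·(+0.20837)/1.49305 + 249.1 = 327.0601

c0=(117.01, 397.60) c1=(195.17, 408.38) c2=(220.39, 334.95) c3=(146.95, 327.06)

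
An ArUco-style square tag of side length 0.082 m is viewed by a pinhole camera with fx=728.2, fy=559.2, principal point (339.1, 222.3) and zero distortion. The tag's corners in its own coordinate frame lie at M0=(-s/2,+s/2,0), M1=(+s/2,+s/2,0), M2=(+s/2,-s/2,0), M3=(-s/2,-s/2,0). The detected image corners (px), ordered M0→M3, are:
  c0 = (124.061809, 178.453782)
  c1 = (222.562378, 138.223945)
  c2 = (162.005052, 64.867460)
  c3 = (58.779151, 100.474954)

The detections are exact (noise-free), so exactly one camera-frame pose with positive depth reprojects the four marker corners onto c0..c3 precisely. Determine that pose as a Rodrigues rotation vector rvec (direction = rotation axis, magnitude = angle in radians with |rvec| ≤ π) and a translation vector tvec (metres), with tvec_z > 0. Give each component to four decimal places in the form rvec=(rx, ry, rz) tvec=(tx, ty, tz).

rvec=(-0.0776, -0.4195, -0.5631) tvec=(-0.1389, -0.0946, 0.5173)

Intrinsics K: fx=728.2, fy=559.2, cx=339.1, cy=222.3
Marker side s = 0.082 m; corners in marker frame (Z=0):
  M0 = (-0.0410, +0.0410, 0)
  M1 = (+0.0410, +0.0410, 0)
  M2 = (+0.0410, -0.0410, 0)
  M3 = (-0.0410, -0.0410, 0)
Detected image corners:
  c0 = (124.061809, 178.453782) px
  c1 = (222.562378, 138.223945) px
  c2 = (162.005052, 64.867460) px
  c3 = (58.779151, 100.474954) px
Planar DLT: solve 8×8 A·h = b for H (H[2,2]=1):
  H  [+1341.39217 +777.90959 +143.58138]
  H  [-367.83964 +931.65540 +120.02029]
  H  [+0.78567 +0.08122 +1.00000]
B = K⁻¹H; ‖b₁‖=1.933286, ‖b₂‖=1.933286; λ = 2/(‖b₁‖+‖b₂‖) = 0.517254, sign → tz>0 ⇒ λ=+0.517254
r₁ = λ·B[:,0] = (+0.76357,-0.50180,+0.40639); r₂ = λ·B[:,1] = (+0.53300,+0.84507,+0.04201)
r₃ = r₁×r₂ = (-0.36451,+0.18453,+0.91273); SVD([r₁ r₂ r₃]) → R = UVᵀ:
  R  [+0.76357 +0.53300 -0.36451]
  R  [-0.50180 +0.84507 +0.18453]
  R  [+0.40639 +0.04201 +0.91273]
t = (-0.13888, -0.09461, +0.51725) m
tr R = 2.521377; θ = arccos((tr R − 1)/2) = 0.706423 rad = 40.475°
axis k = ((R−Rᵀ)₃₂, (R−Rᵀ)₁₃, (R−Rᵀ)₂₁) / (2 sinθ) = (-0.109779, -0.593806, -0.797084)
rvec = θ·k = (-0.077551, -0.419478, -0.563079)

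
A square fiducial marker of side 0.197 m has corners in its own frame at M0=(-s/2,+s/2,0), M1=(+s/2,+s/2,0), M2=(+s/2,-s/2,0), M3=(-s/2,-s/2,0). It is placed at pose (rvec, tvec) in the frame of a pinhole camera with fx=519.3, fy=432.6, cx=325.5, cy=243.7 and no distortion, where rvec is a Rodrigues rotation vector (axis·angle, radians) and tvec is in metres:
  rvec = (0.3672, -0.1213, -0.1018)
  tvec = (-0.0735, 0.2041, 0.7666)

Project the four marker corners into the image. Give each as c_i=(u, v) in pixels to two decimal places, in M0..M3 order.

c0=(218.58, 411.52) c1=(345.56, 394.76) c2=(336.85, 302.54) c3=(197.02, 318.45)

Intrinsics K: fx=519.3, fy=432.6, cx=325.5, cy=243.7
Marker side s = 0.197 m; corners in marker frame (Z=0):
  M0 = (-0.0985, +0.0985, 0)
  M1 = (+0.0985, +0.0985, 0)
  M2 = (+0.0985, -0.0985, 0)
  M3 = (-0.0985, -0.0985, 0)
rvec = (0.3672, -0.1213, -0.1018), |rvec| = θ = 0.39989 rad = 22.912°
Rodrigues: sinθ=0.38932, 1−cosθ=0.07890; R = I + sinθ·[k]× + (1−cosθ)·[k]×²:
    [+0.98763 +0.07713 -0.13654]
    [-0.12108 +0.92836 -0.35140]
    [+0.09965 +0.36358 +0.92622]
t = (-0.0735, 0.2041, 0.7666) m
M0: Pc = R·M0+t = (-0.16318, +0.30747, +0.79260); u = 519.3·(-0.16318)/0.79260 + 325.5 = 218.5840, v = 432.6·(+0.30747)/0.79260 + 243.7 = 411.5175
M1: Pc = R·M1+t = (+0.03138, +0.28362, +0.81223); u = 519.3·(+0.03138)/0.81223 + 325.5 = 345.5622, v = 432.6·(+0.28362)/0.81223 + 243.7 = 394.7569
M2: Pc = R·M2+t = (+0.01618, +0.10073, +0.74060); u = 519.3·(+0.01618)/0.74060 + 325.5 = 336.8478, v = 432.6·(+0.10073)/0.74060 + 243.7 = 302.5380
M3: Pc = R·M3+t = (-0.17838, +0.12458, +0.72097); u = 519.3·(-0.17838)/0.72097 + 325.5 = 197.0176, v = 432.6·(+0.12458)/0.72097 + 243.7 = 318.4528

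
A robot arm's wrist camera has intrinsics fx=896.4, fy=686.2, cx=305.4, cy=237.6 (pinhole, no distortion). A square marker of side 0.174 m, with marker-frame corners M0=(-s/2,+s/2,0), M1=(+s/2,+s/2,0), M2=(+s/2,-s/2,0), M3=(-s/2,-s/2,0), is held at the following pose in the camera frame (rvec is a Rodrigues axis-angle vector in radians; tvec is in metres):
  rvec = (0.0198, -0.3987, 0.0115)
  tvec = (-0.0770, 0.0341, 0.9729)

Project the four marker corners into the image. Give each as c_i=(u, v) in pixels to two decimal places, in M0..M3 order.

Intrinsics K: fx=896.4, fy=686.2, cx=305.4, cy=237.6
Marker side s = 0.174 m; corners in marker frame (Z=0):
  M0 = (-0.0870, +0.0870, 0)
  M1 = (+0.0870, +0.0870, 0)
  M2 = (+0.0870, -0.0870, 0)
  M3 = (-0.0870, -0.0870, 0)
rvec = (0.0198, -0.3987, 0.0115), |rvec| = θ = 0.39936 rad = 22.881°
Rodrigues: sinθ=0.38883, 1−cosθ=0.07869; R = I + sinθ·[k]× + (1−cosθ)·[k]×²:
    [+0.92150 -0.01509 -0.38807]
    [+0.00730 +0.99974 -0.02154]
    [+0.38830 +0.01702 +0.92138]
t = (-0.0770, 0.0341, 0.9729) m
M0: Pc = R·M0+t = (-0.15848, +0.12044, +0.94060); u = 896.4·(-0.15848)/0.94060 + 305.4 = 154.3632, v = 686.2·(+0.12044)/0.94060 + 237.6 = 325.4669
M1: Pc = R·M1+t = (+0.00186, +0.12171, +1.00816); u = 896.4·(+0.00186)/1.00816 + 305.4 = 307.0520, v = 686.2·(+0.12171)/1.00816 + 237.6 = 320.4431
M2: Pc = R·M2+t = (+0.00448, -0.05224, +1.00520); u = 896.4·(+0.00448)/1.00520 + 305.4 = 309.3986, v = 686.2·(-0.05224)/1.00520 + 237.6 = 201.9369
M3: Pc = R·M3+t = (-0.15586, -0.05351, +0.93764); u = 896.4·(-0.15586)/0.93764 + 305.4 = 156.3968, v = 686.2·(-0.05351)/0.93764 + 237.6 = 198.4373

c0=(154.36, 325.47) c1=(307.05, 320.44) c2=(309.40, 201.94) c3=(156.40, 198.44)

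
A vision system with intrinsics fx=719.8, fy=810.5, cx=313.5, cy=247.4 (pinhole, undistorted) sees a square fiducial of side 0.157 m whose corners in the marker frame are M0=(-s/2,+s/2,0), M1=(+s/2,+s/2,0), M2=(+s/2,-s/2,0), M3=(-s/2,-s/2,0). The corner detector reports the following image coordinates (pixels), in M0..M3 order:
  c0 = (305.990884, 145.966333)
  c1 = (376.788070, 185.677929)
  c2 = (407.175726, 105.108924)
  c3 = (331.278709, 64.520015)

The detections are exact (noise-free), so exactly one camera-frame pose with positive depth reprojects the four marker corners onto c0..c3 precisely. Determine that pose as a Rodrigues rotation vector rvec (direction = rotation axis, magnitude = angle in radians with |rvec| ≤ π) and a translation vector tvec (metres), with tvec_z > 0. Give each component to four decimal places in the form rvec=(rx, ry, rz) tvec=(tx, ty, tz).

Intrinsics K: fx=719.8, fy=810.5, cx=313.5, cy=247.4
Marker side s = 0.157 m; corners in marker frame (Z=0):
  M0 = (-0.0785, +0.0785, 0)
  M1 = (+0.0785, +0.0785, 0)
  M2 = (+0.0785, -0.0785, 0)
  M3 = (-0.0785, -0.0785, 0)
Detected image corners:
  c0 = (305.990884, 145.966333) px
  c1 = (376.788070, 185.677929) px
  c2 = (407.175726, 105.108924) px
  c3 = (331.278709, 64.520015) px
Planar DLT: solve 8×8 A·h = b for H (H[2,2]=1):
  H  [+421.66230 -36.87875 +354.51227]
  H  [+239.77116 +565.47386 +126.37389]
  H  [-0.12669 +0.39478 +1.00000]
B = K⁻¹H; ‖b₁‖=0.734030, ‖b₂‖=0.734030; λ = 2/(‖b₁‖+‖b₂‖) = 1.362343, sign → tz>0 ⇒ λ=+1.362343
r₁ = λ·B[:,0] = (+0.87324,+0.45571,-0.17259); r₂ = λ·B[:,1] = (-0.30405,+0.78632,+0.53783)
r₃ = r₁×r₂ = (+0.38081,-0.41718,+0.82520); SVD([r₁ r₂ r₃]) → R = UVᵀ:
  R  [+0.87324 -0.30405 +0.38081]
  R  [+0.45571 +0.78632 -0.41718]
  R  [-0.17259 +0.53783 +0.82520]
t = (+0.07762, -0.20343, +1.36234) m
tr R = 2.484750; θ = arccos((tr R − 1)/2) = 0.734188 rad = 42.066°
axis k = ((R−Rᵀ)₃₂, (R−Rᵀ)₁₃, (R−Rᵀ)₂₁) / (2 sinθ) = (+0.712711, +0.412993, +0.566992)
rvec = θ·k = (+0.523264, +0.303215, +0.416278)

rvec=(0.5233, 0.3032, 0.4163) tvec=(0.0776, -0.2034, 1.3623)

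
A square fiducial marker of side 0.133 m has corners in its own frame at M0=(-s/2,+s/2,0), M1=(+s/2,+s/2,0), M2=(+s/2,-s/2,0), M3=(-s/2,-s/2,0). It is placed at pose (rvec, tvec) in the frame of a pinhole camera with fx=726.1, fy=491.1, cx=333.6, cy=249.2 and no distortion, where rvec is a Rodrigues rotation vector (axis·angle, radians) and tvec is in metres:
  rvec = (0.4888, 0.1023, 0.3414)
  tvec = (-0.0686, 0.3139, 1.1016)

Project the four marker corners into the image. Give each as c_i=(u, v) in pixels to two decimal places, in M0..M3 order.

c0=(237.11, 398.99) c1=(316.97, 419.18) c2=(342.79, 378.68) c3=(258.16, 357.38)

Intrinsics K: fx=726.1, fy=491.1, cx=333.6, cy=249.2
Marker side s = 0.133 m; corners in marker frame (Z=0):
  M0 = (-0.0665, +0.0665, 0)
  M1 = (+0.0665, +0.0665, 0)
  M2 = (+0.0665, -0.0665, 0)
  M3 = (-0.0665, -0.0665, 0)
rvec = (0.4888, 0.1023, 0.3414), |rvec| = θ = 0.60493 rad = 34.660°
Rodrigues: sinθ=0.56871, 1−cosθ=0.17746; R = I + sinθ·[k]× + (1−cosθ)·[k]×²:
    [+0.93840 -0.29671 +0.17710]
    [+0.34520 +0.82761 -0.44259]
    [-0.01525 +0.47646 +0.87906]
t = (-0.0686, 0.3139, 1.1016) m
M0: Pc = R·M0+t = (-0.15073, +0.34598, +1.13430); u = 726.1·(-0.15073)/1.13430 + 333.6 = 237.1100, v = 491.1·(+0.34598)/1.13430 + 249.2 = 398.9938
M1: Pc = R·M1+t = (-0.02593, +0.39189, +1.13227); u = 726.1·(-0.02593)/1.13227 + 333.6 = 316.9735, v = 491.1·(+0.39189)/1.13227 + 249.2 = 419.1756
M2: Pc = R·M2+t = (+0.01353, +0.28182, +1.06890); u = 726.1·(+0.01353)/1.06890 + 333.6 = 342.7942, v = 491.1·(+0.28182)/1.06890 + 249.2 = 378.6803
M3: Pc = R·M3+t = (-0.11127, +0.23591, +1.07093); u = 726.1·(-0.11127)/1.07093 + 333.6 = 258.1560, v = 491.1·(+0.23591)/1.07093 + 249.2 = 357.3810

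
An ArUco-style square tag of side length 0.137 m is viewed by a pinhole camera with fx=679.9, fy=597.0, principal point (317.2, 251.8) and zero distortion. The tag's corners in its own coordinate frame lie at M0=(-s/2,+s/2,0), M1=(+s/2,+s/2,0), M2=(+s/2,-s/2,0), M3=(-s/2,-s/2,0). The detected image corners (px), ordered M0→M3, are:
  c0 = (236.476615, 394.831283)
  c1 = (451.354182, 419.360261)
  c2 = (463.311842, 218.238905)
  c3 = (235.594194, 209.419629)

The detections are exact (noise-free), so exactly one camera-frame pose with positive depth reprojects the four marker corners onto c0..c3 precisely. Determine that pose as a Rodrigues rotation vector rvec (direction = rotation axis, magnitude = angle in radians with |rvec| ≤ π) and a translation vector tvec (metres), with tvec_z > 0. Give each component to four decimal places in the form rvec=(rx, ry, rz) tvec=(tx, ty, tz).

rvec=(0.1652, 0.2658, 0.0384) tvec=(0.0149, 0.0420, 0.4109)

Intrinsics K: fx=679.9, fy=597.0, cx=317.2, cy=251.8
Marker side s = 0.137 m; corners in marker frame (Z=0):
  M0 = (-0.0685, +0.0685, 0)
  M1 = (+0.0685, +0.0685, 0)
  M2 = (+0.0685, -0.0685, 0)
  M3 = (-0.0685, -0.0685, 0)
Detected image corners:
  c0 = (236.476615, 394.831283) px
  c1 = (451.354182, 419.360261) px
  c2 = (463.311842, 218.238905) px
  c3 = (235.594194, 209.419629) px
Planar DLT: solve 8×8 A·h = b for H (H[2,2]=1):
  H  [+1396.10937 +102.97105 +341.84315]
  H  [-71.81660 +1534.83931 +312.80290]
  H  [-0.62850 +0.40779 +1.00000]
B = K⁻¹H; ‖b₁‖=2.433647, ‖b₂‖=2.433647; λ = 2/(‖b₁‖+‖b₂‖) = 0.410906, sign → tz>0 ⇒ λ=+0.410906
r₁ = λ·B[:,0] = (+0.96424,+0.05950,-0.25826); r₂ = λ·B[:,1] = (-0.01594,+0.98573,+0.16756)
r₃ = r₁×r₂ = (+0.26454,-0.15745,+0.95143); SVD([r₁ r₂ r₃]) → R = UVᵀ:
  R  [+0.96424 -0.01594 +0.26454]
  R  [+0.05950 +0.98573 -0.15745]
  R  [-0.25826 +0.16756 +0.95143]
t = (+0.01489, +0.04199, +0.41091) m
tr R = 2.901409; θ = arccos((tr R − 1)/2) = 0.315297 rad = 18.065°
axis k = ((R−Rᵀ)₃₂, (R−Rᵀ)₁₃, (R−Rᵀ)₂₁) / (2 sinθ) = (+0.524055, +0.842954, +0.121637)
rvec = θ·k = (+0.165233, +0.265780, +0.038352)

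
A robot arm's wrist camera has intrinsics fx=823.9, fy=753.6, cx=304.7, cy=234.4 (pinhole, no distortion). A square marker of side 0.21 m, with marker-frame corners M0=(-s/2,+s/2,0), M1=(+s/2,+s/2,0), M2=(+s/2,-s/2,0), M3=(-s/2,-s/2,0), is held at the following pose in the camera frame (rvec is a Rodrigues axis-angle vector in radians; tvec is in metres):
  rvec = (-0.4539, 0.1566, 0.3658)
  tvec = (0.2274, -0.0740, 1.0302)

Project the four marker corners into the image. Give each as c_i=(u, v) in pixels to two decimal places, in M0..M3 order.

c0=(378.55, 220.40) c1=(547.84, 270.50) c2=(590.87, 141.51) c3=(432.64, 100.88)

Intrinsics K: fx=823.9, fy=753.6, cx=304.7, cy=234.4
Marker side s = 0.21 m; corners in marker frame (Z=0):
  M0 = (-0.1050, +0.1050, 0)
  M1 = (+0.1050, +0.1050, 0)
  M2 = (+0.1050, -0.1050, 0)
  M3 = (-0.1050, -0.1050, 0)
rvec = (-0.4539, 0.1566, 0.3658), |rvec| = θ = 0.60362 rad = 34.585°
Rodrigues: sinθ=0.56763, 1−cosθ=0.17671; R = I + sinθ·[k]× + (1−cosθ)·[k]×²:
    [+0.92321 -0.37846 +0.06673]
    [+0.30951 +0.83518 +0.45462]
    [-0.22779 -0.39905 +0.88818]
t = (0.2274, -0.0740, 1.0302) m
M0: Pc = R·M0+t = (+0.09072, -0.01881, +1.01222); u = 823.9·(+0.09072)/1.01222 + 304.7 = 378.5458, v = 753.6·(-0.01881)/1.01222 + 234.4 = 220.3996
M1: Pc = R·M1+t = (+0.28460, +0.04619, +0.96438); u = 823.9·(+0.28460)/0.96438 + 304.7 = 547.8409, v = 753.6·(+0.04619)/0.96438 + 234.4 = 270.4965
M2: Pc = R·M2+t = (+0.36408, -0.12919, +1.04818); u = 823.9·(+0.36408)/1.04818 + 304.7 = 590.8732, v = 753.6·(-0.12919)/1.04818 + 234.4 = 141.5141
M3: Pc = R·M3+t = (+0.17020, -0.19419, +1.09602); u = 823.9·(+0.17020)/1.09602 + 304.7 = 432.6441, v = 753.6·(-0.19419)/1.09602 + 234.4 = 100.8770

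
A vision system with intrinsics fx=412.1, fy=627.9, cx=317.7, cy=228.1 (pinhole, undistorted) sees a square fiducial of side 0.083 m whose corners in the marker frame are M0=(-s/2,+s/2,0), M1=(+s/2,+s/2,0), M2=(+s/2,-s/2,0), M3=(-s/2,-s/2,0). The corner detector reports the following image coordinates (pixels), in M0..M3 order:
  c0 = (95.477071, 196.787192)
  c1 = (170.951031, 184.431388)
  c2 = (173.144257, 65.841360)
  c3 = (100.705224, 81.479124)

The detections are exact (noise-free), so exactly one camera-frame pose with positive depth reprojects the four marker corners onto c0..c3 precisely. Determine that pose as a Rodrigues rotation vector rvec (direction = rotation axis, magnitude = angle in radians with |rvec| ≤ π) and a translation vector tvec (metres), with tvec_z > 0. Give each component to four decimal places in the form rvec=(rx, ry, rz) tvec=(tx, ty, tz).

Intrinsics K: fx=412.1, fy=627.9, cx=317.7, cy=228.1
Marker side s = 0.083 m; corners in marker frame (Z=0):
  M0 = (-0.0415, +0.0415, 0)
  M1 = (+0.0415, +0.0415, 0)
  M2 = (+0.0415, -0.0415, 0)
  M3 = (-0.0415, -0.0415, 0)
Detected image corners:
  c0 = (95.477071, 196.787192) px
  c1 = (170.951031, 184.431388) px
  c2 = (173.144257, 65.841360) px
  c3 = (100.705224, 81.479124) px
Planar DLT: solve 8×8 A·h = b for H (H[2,2]=1):
  H  [+836.66674 -114.49967 +134.49565]
  H  [-221.87018 +1340.71721 +131.00238]
  H  [-0.39968 -0.51447 +1.00000]
B = K⁻¹H; ‖b₁‖=2.381406, ‖b₂‖=2.381406; λ = 2/(‖b₁‖+‖b₂‖) = 0.419920, sign → tz>0 ⇒ λ=+0.419920
r₁ = λ·B[:,0] = (+0.98193,-0.08741,-0.16784); r₂ = λ·B[:,1] = (+0.04988,+0.97511,-0.21604)
r₃ = r₁×r₂ = (+0.18254,+0.20376,+0.96185); SVD([r₁ r₂ r₃]) → R = UVᵀ:
  R  [+0.98193 +0.04988 +0.18254]
  R  [-0.08741 +0.97511 +0.20376]
  R  [-0.16784 -0.21604 +0.96185]
t = (-0.18668, -0.06494, +0.41992) m
tr R = 2.918895; θ = arccos((tr R − 1)/2) = 0.285761 rad = 16.373°
axis k = ((R−Rᵀ)₃₂, (R−Rᵀ)₁₃, (R−Rᵀ)₂₁) / (2 sinθ) = (-0.744621, +0.621483, -0.243512)
rvec = θ·k = (-0.212784, +0.177596, -0.069586)

rvec=(-0.2128, 0.1776, -0.0696) tvec=(-0.1867, -0.0649, 0.4199)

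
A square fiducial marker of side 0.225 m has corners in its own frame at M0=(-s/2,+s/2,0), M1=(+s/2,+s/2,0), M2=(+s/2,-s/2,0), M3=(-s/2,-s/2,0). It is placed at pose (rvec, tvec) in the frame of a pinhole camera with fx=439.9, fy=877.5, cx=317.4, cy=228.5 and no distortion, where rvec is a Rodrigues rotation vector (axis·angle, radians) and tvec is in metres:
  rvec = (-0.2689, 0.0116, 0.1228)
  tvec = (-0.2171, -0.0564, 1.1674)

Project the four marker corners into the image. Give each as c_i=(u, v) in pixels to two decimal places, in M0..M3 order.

Intrinsics K: fx=439.9, fy=877.5, cx=317.4, cy=228.5
Marker side s = 0.225 m; corners in marker frame (Z=0):
  M0 = (-0.1125, +0.1125, 0)
  M1 = (+0.1125, +0.1125, 0)
  M2 = (+0.1125, -0.1125, 0)
  M3 = (-0.1125, -0.1125, 0)
rvec = (-0.2689, 0.0116, 0.1228), |rvec| = θ = 0.29584 rad = 16.950°
Rodrigues: sinθ=0.29154, 1−cosθ=0.04344; R = I + sinθ·[k]× + (1−cosθ)·[k]×²:
    [+0.99245 -0.12256 -0.00496]
    [+0.11947 +0.95662 +0.26570]
    [-0.02782 -0.26429 +0.96404]
t = (-0.2171, -0.0564, 1.1674) m
M0: Pc = R·M0+t = (-0.34254, +0.03778, +1.14080); u = 439.9·(-0.34254)/1.14080 + 317.4 = 185.3144, v = 877.5·(+0.03778)/1.14080 + 228.5 = 257.5604
M1: Pc = R·M1+t = (-0.11924, +0.06466, +1.13454); u = 439.9·(-0.11924)/1.13454 + 317.4 = 271.1672, v = 877.5·(+0.06466)/1.13454 + 228.5 = 278.5111
M2: Pc = R·M2+t = (-0.09166, -0.15058, +1.19400); u = 439.9·(-0.09166)/1.19400 + 317.4 = 283.6298, v = 877.5·(-0.15058)/1.19400 + 228.5 = 117.8352
M3: Pc = R·M3+t = (-0.31496, -0.17746, +1.20026); u = 439.9·(-0.31496)/1.20026 + 317.4 = 201.9655, v = 877.5·(-0.17746)/1.20026 + 228.5 = 98.7604

c0=(185.31, 257.56) c1=(271.17, 278.51) c2=(283.63, 117.84) c3=(201.97, 98.76)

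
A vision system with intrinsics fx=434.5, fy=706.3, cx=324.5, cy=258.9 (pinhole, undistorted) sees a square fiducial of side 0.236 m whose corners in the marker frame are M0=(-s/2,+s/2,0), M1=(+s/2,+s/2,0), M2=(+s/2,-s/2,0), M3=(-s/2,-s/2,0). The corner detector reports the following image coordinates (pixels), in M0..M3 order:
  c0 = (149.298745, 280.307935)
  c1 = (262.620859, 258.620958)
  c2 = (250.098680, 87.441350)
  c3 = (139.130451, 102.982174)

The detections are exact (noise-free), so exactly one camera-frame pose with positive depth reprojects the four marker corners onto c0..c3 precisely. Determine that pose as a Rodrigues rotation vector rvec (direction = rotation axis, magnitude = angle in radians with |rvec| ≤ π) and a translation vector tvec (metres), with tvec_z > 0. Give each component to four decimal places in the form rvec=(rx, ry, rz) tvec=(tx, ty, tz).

Intrinsics K: fx=434.5, fy=706.3, cx=324.5, cy=258.9
Marker side s = 0.236 m; corners in marker frame (Z=0):
  M0 = (-0.1180, +0.1180, 0)
  M1 = (+0.1180, +0.1180, 0)
  M2 = (+0.1180, -0.1180, 0)
  M3 = (-0.1180, -0.1180, 0)
Detected image corners:
  c0 = (149.298745, 280.307935) px
  c1 = (262.620859, 258.620958) px
  c2 = (250.098680, 87.441350) px
  c3 = (139.130451, 102.982174) px
Planar DLT: solve 8×8 A·h = b for H (H[2,2]=1):
  H  [+502.86231 +27.53568 +201.13440]
  H  [-53.46799 +719.37505 +181.12766]
  H  [+0.13846 -0.10295 +1.00000]
B = K⁻¹H; ‖b₁‖=1.070481, ‖b₂‖=1.070481; λ = 2/(‖b₁‖+‖b₂‖) = 0.934160, sign → tz>0 ⇒ λ=+0.934160
r₁ = λ·B[:,0] = (+0.98454,-0.11813,+0.12934); r₂ = λ·B[:,1] = (+0.13102,+0.98670,-0.09617)
r₃ = r₁×r₂ = (-0.11626,+0.11163,+0.98693); SVD([r₁ r₂ r₃]) → R = UVᵀ:
  R  [+0.98454 +0.13102 -0.11626]
  R  [-0.11813 +0.98670 +0.11163]
  R  [+0.12934 -0.09617 +0.98693]
t = (-0.26523, -0.10286, +0.93416) m
tr R = 2.958168; θ = arccos((tr R − 1)/2) = 0.204887 rad = 11.739°
axis k = ((R−Rᵀ)₃₂, (R−Rᵀ)₁₃, (R−Rᵀ)₂₁) / (2 sinθ) = (-0.510667, -0.603582, -0.612298)
rvec = θ·k = (-0.104629, -0.123666, -0.125452)

rvec=(-0.1046, -0.1237, -0.1255) tvec=(-0.2652, -0.1029, 0.9342)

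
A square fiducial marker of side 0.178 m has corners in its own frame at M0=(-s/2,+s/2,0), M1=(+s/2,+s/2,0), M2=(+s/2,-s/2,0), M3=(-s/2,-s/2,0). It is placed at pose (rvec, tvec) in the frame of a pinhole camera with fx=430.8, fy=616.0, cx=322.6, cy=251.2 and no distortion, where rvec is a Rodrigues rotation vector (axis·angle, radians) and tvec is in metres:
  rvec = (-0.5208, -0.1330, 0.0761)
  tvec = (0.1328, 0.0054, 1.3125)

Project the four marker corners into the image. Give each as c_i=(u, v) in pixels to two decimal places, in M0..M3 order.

c0=(336.77, 286.89) c1=(395.89, 295.48) c2=(393.28, 223.20) c3=(338.03, 214.16)

Intrinsics K: fx=430.8, fy=616.0, cx=322.6, cy=251.2
Marker side s = 0.178 m; corners in marker frame (Z=0):
  M0 = (-0.0890, +0.0890, 0)
  M1 = (+0.0890, +0.0890, 0)
  M2 = (+0.0890, -0.0890, 0)
  M3 = (-0.0890, -0.0890, 0)
rvec = (-0.5208, -0.1330, 0.0761), |rvec| = θ = 0.54287 rad = 31.104°
Rodrigues: sinθ=0.51660, 1−cosθ=0.14377; R = I + sinθ·[k]× + (1−cosθ)·[k]×²:
    [+0.98855 -0.03863 -0.14590]
    [+0.10621 +0.86486 +0.49066]
    [+0.10723 -0.50053 +0.85905]
t = (0.1328, 0.0054, 1.3125) m
M0: Pc = R·M0+t = (+0.04138, +0.07292, +1.25841); u = 430.8·(+0.04138)/1.25841 + 322.6 = 336.7665, v = 616.0·(+0.07292)/1.25841 + 251.2 = 286.8947
M1: Pc = R·M1+t = (+0.21734, +0.09182, +1.27750); u = 430.8·(+0.21734)/1.27750 + 322.6 = 395.8928, v = 616.0·(+0.09182)/1.27750 + 251.2 = 295.4773
M2: Pc = R·M2+t = (+0.22422, -0.06212, +1.36659); u = 430.8·(+0.22422)/1.36659 + 322.6 = 393.2819, v = 616.0·(-0.06212)/1.36659 + 251.2 = 223.1991
M3: Pc = R·M3+t = (+0.04826, -0.08102, +1.34750); u = 430.8·(+0.04826)/1.34750 + 322.6 = 338.0279, v = 616.0·(-0.08102)/1.34750 + 251.2 = 214.1602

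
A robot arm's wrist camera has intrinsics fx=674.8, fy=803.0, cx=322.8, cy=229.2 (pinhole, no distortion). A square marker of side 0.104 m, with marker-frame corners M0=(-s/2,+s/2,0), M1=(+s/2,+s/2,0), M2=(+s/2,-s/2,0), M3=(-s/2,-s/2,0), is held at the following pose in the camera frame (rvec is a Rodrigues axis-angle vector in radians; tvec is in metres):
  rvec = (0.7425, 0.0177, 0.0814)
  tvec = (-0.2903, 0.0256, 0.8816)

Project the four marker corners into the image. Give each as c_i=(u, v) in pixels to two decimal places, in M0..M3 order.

Intrinsics K: fx=674.8, fy=803.0, cx=322.8, cy=229.2
Marker side s = 0.104 m; corners in marker frame (Z=0):
  M0 = (-0.0520, +0.0520, 0)
  M1 = (+0.0520, +0.0520, 0)
  M2 = (+0.0520, -0.0520, 0)
  M3 = (-0.0520, -0.0520, 0)
rvec = (0.7425, 0.0177, 0.0814), |rvec| = θ = 0.74716 rad = 42.809°
Rodrigues: sinθ=0.67956, 1−cosθ=0.26638; R = I + sinθ·[k]× + (1−cosθ)·[k]×²:
    [+0.99669 -0.06776 +0.04494]
    [+0.08031 +0.73377 -0.67463]
    [+0.01274 +0.67601 +0.73678]
t = (-0.2903, 0.0256, 0.8816) m
M0: Pc = R·M0+t = (-0.34565, +0.05958, +0.91609); u = 674.8·(-0.34565)/0.91609 + 322.8 = 68.1900, v = 803.0·(+0.05958)/0.91609 + 229.2 = 281.4252
M1: Pc = R·M1+t = (-0.24200, +0.06793, +0.91741); u = 674.8·(-0.24200)/0.91741 + 322.8 = 144.8011, v = 803.0·(+0.06793)/0.91741 + 229.2 = 288.6600
M2: Pc = R·M2+t = (-0.23495, -0.00838, +0.84711); u = 674.8·(-0.23495)/0.84711 + 322.8 = 135.6423, v = 803.0·(-0.00838)/0.84711 + 229.2 = 221.2561
M3: Pc = R·M3+t = (-0.33860, -0.01673, +0.84579); u = 674.8·(-0.33860)/0.84579 + 322.8 = 52.6486, v = 803.0·(-0.01673)/0.84579 + 229.2 = 213.3143

c0=(68.19, 281.43) c1=(144.80, 288.66) c2=(135.64, 221.26) c3=(52.65, 213.31)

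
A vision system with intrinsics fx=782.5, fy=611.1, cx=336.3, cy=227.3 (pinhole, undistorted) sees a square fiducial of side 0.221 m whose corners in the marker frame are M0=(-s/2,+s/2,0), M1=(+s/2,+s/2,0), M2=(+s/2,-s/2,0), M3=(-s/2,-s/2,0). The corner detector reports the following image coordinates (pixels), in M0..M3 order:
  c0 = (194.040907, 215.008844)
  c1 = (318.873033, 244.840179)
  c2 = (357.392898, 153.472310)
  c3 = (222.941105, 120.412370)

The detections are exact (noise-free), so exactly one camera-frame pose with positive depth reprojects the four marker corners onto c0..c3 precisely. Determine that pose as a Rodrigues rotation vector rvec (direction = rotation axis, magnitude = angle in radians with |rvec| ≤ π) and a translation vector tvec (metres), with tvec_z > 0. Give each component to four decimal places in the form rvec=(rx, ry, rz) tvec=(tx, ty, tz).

Intrinsics K: fx=782.5, fy=611.1, cx=336.3, cy=227.3
Marker side s = 0.221 m; corners in marker frame (Z=0):
  M0 = (-0.1105, +0.1105, 0)
  M1 = (+0.1105, +0.1105, 0)
  M2 = (+0.1105, -0.1105, 0)
  M3 = (-0.1105, -0.1105, 0)
Detected image corners:
  c0 = (194.040907, 215.008844) px
  c1 = (318.873033, 244.840179) px
  c2 = (357.392898, 153.472310) px
  c3 = (222.941105, 120.412370) px
Planar DLT: solve 8×8 A·h = b for H (H[2,2]=1):
  H  [+596.72787 -58.01858 +272.95410]
  H  [+149.35440 +484.20023 +185.28136]
  H  [+0.04005 +0.34617 +1.00000]
B = K⁻¹H; ‖b₁‖=0.780941, ‖b₂‖=0.780941; λ = 2/(‖b₁‖+‖b₂‖) = 1.280506, sign → tz>0 ⇒ λ=+1.280506
r₁ = λ·B[:,0] = (+0.95446,+0.29389,+0.05128); r₂ = λ·B[:,1] = (-0.28545,+0.84972,+0.44327)
r₃ = r₁×r₂ = (+0.08670,-0.43772,+0.89492); SVD([r₁ r₂ r₃]) → R = UVᵀ:
  R  [+0.95446 -0.28545 +0.08670]
  R  [+0.29389 +0.84972 -0.43772]
  R  [+0.05128 +0.44327 +0.89492]
t = (-0.10366, -0.08805, +1.28051) m
tr R = 2.699108; θ = arccos((tr R − 1)/2) = 0.555657 rad = 31.837°
axis k = ((R−Rᵀ)₃₂, (R−Rᵀ)₁₃, (R−Rᵀ)₂₁) / (2 sinθ) = (+0.835062, +0.033571, +0.549131)
rvec = θ·k = (+0.464008, +0.018654, +0.305129)

rvec=(0.4640, 0.0187, 0.3051) tvec=(-0.1037, -0.0880, 1.2805)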